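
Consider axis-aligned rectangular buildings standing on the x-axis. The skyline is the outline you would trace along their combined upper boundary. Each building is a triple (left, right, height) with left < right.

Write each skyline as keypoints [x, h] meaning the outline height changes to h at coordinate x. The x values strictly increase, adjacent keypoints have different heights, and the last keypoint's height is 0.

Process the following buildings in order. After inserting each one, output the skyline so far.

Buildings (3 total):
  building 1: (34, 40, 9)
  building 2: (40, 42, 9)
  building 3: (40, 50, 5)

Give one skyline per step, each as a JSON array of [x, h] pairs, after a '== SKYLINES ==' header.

== SKYLINES ==
[[34,9],[40,0]]
[[34,9],[42,0]]
[[34,9],[42,5],[50,0]]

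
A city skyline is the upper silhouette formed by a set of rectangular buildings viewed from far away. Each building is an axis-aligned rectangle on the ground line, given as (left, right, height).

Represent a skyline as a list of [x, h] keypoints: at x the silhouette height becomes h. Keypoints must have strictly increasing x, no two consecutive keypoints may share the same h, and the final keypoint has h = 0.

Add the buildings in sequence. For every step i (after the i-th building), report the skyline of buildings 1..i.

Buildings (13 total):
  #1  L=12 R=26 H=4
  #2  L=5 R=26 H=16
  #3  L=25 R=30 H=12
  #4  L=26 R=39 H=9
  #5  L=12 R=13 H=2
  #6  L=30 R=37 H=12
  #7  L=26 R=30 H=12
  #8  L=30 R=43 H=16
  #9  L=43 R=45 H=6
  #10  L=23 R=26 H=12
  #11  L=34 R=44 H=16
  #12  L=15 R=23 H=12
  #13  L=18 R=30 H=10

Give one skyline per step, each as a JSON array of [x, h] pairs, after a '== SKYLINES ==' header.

== SKYLINES ==
[[12,4],[26,0]]
[[5,16],[26,0]]
[[5,16],[26,12],[30,0]]
[[5,16],[26,12],[30,9],[39,0]]
[[5,16],[26,12],[30,9],[39,0]]
[[5,16],[26,12],[37,9],[39,0]]
[[5,16],[26,12],[37,9],[39,0]]
[[5,16],[26,12],[30,16],[43,0]]
[[5,16],[26,12],[30,16],[43,6],[45,0]]
[[5,16],[26,12],[30,16],[43,6],[45,0]]
[[5,16],[26,12],[30,16],[44,6],[45,0]]
[[5,16],[26,12],[30,16],[44,6],[45,0]]
[[5,16],[26,12],[30,16],[44,6],[45,0]]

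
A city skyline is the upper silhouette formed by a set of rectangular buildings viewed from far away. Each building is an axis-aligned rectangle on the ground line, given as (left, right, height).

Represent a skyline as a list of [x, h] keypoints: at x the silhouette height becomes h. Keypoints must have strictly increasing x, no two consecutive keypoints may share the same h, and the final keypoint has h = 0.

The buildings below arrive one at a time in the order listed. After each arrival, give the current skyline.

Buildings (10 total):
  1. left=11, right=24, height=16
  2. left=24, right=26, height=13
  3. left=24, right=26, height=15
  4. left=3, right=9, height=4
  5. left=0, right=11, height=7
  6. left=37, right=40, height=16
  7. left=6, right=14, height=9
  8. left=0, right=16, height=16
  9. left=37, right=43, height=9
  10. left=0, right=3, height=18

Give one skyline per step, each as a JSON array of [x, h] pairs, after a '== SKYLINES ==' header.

== SKYLINES ==
[[11,16],[24,0]]
[[11,16],[24,13],[26,0]]
[[11,16],[24,15],[26,0]]
[[3,4],[9,0],[11,16],[24,15],[26,0]]
[[0,7],[11,16],[24,15],[26,0]]
[[0,7],[11,16],[24,15],[26,0],[37,16],[40,0]]
[[0,7],[6,9],[11,16],[24,15],[26,0],[37,16],[40,0]]
[[0,16],[24,15],[26,0],[37,16],[40,0]]
[[0,16],[24,15],[26,0],[37,16],[40,9],[43,0]]
[[0,18],[3,16],[24,15],[26,0],[37,16],[40,9],[43,0]]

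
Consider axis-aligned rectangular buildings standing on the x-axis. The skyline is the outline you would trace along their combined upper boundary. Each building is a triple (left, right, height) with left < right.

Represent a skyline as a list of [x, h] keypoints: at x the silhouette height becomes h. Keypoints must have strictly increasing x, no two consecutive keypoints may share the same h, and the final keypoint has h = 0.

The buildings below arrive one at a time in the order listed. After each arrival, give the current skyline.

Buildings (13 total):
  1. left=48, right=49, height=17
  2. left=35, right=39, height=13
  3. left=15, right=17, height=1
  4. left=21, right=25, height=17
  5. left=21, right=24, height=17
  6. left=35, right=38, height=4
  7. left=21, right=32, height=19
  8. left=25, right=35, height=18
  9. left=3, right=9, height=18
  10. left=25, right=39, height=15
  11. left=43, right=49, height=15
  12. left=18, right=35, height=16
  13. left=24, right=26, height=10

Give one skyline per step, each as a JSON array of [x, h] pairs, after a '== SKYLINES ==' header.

== SKYLINES ==
[[48,17],[49,0]]
[[35,13],[39,0],[48,17],[49,0]]
[[15,1],[17,0],[35,13],[39,0],[48,17],[49,0]]
[[15,1],[17,0],[21,17],[25,0],[35,13],[39,0],[48,17],[49,0]]
[[15,1],[17,0],[21,17],[25,0],[35,13],[39,0],[48,17],[49,0]]
[[15,1],[17,0],[21,17],[25,0],[35,13],[39,0],[48,17],[49,0]]
[[15,1],[17,0],[21,19],[32,0],[35,13],[39,0],[48,17],[49,0]]
[[15,1],[17,0],[21,19],[32,18],[35,13],[39,0],[48,17],[49,0]]
[[3,18],[9,0],[15,1],[17,0],[21,19],[32,18],[35,13],[39,0],[48,17],[49,0]]
[[3,18],[9,0],[15,1],[17,0],[21,19],[32,18],[35,15],[39,0],[48,17],[49,0]]
[[3,18],[9,0],[15,1],[17,0],[21,19],[32,18],[35,15],[39,0],[43,15],[48,17],[49,0]]
[[3,18],[9,0],[15,1],[17,0],[18,16],[21,19],[32,18],[35,15],[39,0],[43,15],[48,17],[49,0]]
[[3,18],[9,0],[15,1],[17,0],[18,16],[21,19],[32,18],[35,15],[39,0],[43,15],[48,17],[49,0]]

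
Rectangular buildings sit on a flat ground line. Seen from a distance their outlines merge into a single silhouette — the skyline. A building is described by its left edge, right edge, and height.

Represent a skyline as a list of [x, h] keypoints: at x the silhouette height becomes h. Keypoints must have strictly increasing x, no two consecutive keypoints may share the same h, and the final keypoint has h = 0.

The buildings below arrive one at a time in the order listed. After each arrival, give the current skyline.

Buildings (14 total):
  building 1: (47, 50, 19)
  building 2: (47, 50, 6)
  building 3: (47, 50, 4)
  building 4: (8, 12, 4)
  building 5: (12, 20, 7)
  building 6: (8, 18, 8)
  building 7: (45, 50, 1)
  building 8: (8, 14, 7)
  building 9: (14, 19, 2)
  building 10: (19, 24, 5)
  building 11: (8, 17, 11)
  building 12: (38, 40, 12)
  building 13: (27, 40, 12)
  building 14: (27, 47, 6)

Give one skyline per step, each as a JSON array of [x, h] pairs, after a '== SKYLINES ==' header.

== SKYLINES ==
[[47,19],[50,0]]
[[47,19],[50,0]]
[[47,19],[50,0]]
[[8,4],[12,0],[47,19],[50,0]]
[[8,4],[12,7],[20,0],[47,19],[50,0]]
[[8,8],[18,7],[20,0],[47,19],[50,0]]
[[8,8],[18,7],[20,0],[45,1],[47,19],[50,0]]
[[8,8],[18,7],[20,0],[45,1],[47,19],[50,0]]
[[8,8],[18,7],[20,0],[45,1],[47,19],[50,0]]
[[8,8],[18,7],[20,5],[24,0],[45,1],[47,19],[50,0]]
[[8,11],[17,8],[18,7],[20,5],[24,0],[45,1],[47,19],[50,0]]
[[8,11],[17,8],[18,7],[20,5],[24,0],[38,12],[40,0],[45,1],[47,19],[50,0]]
[[8,11],[17,8],[18,7],[20,5],[24,0],[27,12],[40,0],[45,1],[47,19],[50,0]]
[[8,11],[17,8],[18,7],[20,5],[24,0],[27,12],[40,6],[47,19],[50,0]]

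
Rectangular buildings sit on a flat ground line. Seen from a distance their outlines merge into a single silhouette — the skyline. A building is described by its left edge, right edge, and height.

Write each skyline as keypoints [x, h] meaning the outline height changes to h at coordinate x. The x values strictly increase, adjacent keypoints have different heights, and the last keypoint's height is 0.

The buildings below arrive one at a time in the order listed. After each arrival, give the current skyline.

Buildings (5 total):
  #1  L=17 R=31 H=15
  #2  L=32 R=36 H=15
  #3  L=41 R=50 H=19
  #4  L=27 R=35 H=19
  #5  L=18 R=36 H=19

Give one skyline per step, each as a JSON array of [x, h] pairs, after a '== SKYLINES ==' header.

== SKYLINES ==
[[17,15],[31,0]]
[[17,15],[31,0],[32,15],[36,0]]
[[17,15],[31,0],[32,15],[36,0],[41,19],[50,0]]
[[17,15],[27,19],[35,15],[36,0],[41,19],[50,0]]
[[17,15],[18,19],[36,0],[41,19],[50,0]]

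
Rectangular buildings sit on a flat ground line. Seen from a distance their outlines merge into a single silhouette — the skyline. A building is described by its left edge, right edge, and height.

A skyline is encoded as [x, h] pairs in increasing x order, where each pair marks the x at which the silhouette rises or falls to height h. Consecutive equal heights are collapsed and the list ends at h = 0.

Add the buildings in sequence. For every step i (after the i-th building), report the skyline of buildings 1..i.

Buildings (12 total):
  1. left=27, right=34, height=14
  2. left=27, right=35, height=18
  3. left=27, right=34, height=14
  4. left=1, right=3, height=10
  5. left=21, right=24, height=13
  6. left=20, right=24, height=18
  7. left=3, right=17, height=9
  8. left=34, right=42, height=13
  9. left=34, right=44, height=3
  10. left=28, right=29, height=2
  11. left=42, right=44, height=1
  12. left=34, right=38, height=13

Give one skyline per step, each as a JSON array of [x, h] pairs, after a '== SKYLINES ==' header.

== SKYLINES ==
[[27,14],[34,0]]
[[27,18],[35,0]]
[[27,18],[35,0]]
[[1,10],[3,0],[27,18],[35,0]]
[[1,10],[3,0],[21,13],[24,0],[27,18],[35,0]]
[[1,10],[3,0],[20,18],[24,0],[27,18],[35,0]]
[[1,10],[3,9],[17,0],[20,18],[24,0],[27,18],[35,0]]
[[1,10],[3,9],[17,0],[20,18],[24,0],[27,18],[35,13],[42,0]]
[[1,10],[3,9],[17,0],[20,18],[24,0],[27,18],[35,13],[42,3],[44,0]]
[[1,10],[3,9],[17,0],[20,18],[24,0],[27,18],[35,13],[42,3],[44,0]]
[[1,10],[3,9],[17,0],[20,18],[24,0],[27,18],[35,13],[42,3],[44,0]]
[[1,10],[3,9],[17,0],[20,18],[24,0],[27,18],[35,13],[42,3],[44,0]]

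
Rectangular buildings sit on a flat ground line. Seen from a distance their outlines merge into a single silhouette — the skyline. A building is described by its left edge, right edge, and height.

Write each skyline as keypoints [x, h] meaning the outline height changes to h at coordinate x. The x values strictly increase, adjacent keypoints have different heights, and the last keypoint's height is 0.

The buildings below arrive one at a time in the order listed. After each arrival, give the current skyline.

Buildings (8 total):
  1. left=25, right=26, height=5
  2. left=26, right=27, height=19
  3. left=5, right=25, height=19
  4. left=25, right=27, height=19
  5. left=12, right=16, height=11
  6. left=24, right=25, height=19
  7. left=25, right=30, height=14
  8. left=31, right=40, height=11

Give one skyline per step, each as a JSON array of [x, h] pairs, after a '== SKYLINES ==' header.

== SKYLINES ==
[[25,5],[26,0]]
[[25,5],[26,19],[27,0]]
[[5,19],[25,5],[26,19],[27,0]]
[[5,19],[27,0]]
[[5,19],[27,0]]
[[5,19],[27,0]]
[[5,19],[27,14],[30,0]]
[[5,19],[27,14],[30,0],[31,11],[40,0]]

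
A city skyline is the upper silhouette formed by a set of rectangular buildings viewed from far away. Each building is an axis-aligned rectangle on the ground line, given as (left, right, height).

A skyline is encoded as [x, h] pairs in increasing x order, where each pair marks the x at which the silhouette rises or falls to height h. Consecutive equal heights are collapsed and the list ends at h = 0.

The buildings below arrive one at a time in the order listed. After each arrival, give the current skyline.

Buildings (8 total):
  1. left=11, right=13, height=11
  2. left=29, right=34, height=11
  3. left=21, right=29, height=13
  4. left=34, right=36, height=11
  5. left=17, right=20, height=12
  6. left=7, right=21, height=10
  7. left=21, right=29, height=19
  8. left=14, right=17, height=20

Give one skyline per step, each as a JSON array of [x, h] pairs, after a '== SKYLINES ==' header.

== SKYLINES ==
[[11,11],[13,0]]
[[11,11],[13,0],[29,11],[34,0]]
[[11,11],[13,0],[21,13],[29,11],[34,0]]
[[11,11],[13,0],[21,13],[29,11],[36,0]]
[[11,11],[13,0],[17,12],[20,0],[21,13],[29,11],[36,0]]
[[7,10],[11,11],[13,10],[17,12],[20,10],[21,13],[29,11],[36,0]]
[[7,10],[11,11],[13,10],[17,12],[20,10],[21,19],[29,11],[36,0]]
[[7,10],[11,11],[13,10],[14,20],[17,12],[20,10],[21,19],[29,11],[36,0]]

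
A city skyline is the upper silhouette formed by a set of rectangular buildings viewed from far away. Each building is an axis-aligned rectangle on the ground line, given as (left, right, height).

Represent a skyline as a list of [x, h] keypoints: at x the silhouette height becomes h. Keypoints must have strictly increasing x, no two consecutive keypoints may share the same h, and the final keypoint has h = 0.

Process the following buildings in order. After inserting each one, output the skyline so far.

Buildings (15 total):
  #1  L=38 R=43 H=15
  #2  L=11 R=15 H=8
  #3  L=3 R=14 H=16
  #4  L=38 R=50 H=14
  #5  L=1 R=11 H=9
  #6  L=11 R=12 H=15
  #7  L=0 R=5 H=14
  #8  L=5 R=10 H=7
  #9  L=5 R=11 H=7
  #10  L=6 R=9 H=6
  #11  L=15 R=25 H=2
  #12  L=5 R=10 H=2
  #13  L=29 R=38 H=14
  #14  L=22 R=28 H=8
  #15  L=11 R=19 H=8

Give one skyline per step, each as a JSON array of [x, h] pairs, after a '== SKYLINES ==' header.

== SKYLINES ==
[[38,15],[43,0]]
[[11,8],[15,0],[38,15],[43,0]]
[[3,16],[14,8],[15,0],[38,15],[43,0]]
[[3,16],[14,8],[15,0],[38,15],[43,14],[50,0]]
[[1,9],[3,16],[14,8],[15,0],[38,15],[43,14],[50,0]]
[[1,9],[3,16],[14,8],[15,0],[38,15],[43,14],[50,0]]
[[0,14],[3,16],[14,8],[15,0],[38,15],[43,14],[50,0]]
[[0,14],[3,16],[14,8],[15,0],[38,15],[43,14],[50,0]]
[[0,14],[3,16],[14,8],[15,0],[38,15],[43,14],[50,0]]
[[0,14],[3,16],[14,8],[15,0],[38,15],[43,14],[50,0]]
[[0,14],[3,16],[14,8],[15,2],[25,0],[38,15],[43,14],[50,0]]
[[0,14],[3,16],[14,8],[15,2],[25,0],[38,15],[43,14],[50,0]]
[[0,14],[3,16],[14,8],[15,2],[25,0],[29,14],[38,15],[43,14],[50,0]]
[[0,14],[3,16],[14,8],[15,2],[22,8],[28,0],[29,14],[38,15],[43,14],[50,0]]
[[0,14],[3,16],[14,8],[19,2],[22,8],[28,0],[29,14],[38,15],[43,14],[50,0]]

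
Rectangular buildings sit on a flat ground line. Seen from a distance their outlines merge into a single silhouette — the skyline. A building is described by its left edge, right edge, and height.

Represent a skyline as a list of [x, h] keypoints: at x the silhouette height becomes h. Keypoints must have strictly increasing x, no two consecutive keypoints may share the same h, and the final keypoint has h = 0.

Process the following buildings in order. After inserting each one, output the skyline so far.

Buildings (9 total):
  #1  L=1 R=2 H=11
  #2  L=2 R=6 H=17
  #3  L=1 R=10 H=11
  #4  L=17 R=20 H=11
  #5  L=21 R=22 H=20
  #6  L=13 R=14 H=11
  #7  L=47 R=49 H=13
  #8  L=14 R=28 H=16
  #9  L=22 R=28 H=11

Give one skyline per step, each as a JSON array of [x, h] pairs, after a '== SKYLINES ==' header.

== SKYLINES ==
[[1,11],[2,0]]
[[1,11],[2,17],[6,0]]
[[1,11],[2,17],[6,11],[10,0]]
[[1,11],[2,17],[6,11],[10,0],[17,11],[20,0]]
[[1,11],[2,17],[6,11],[10,0],[17,11],[20,0],[21,20],[22,0]]
[[1,11],[2,17],[6,11],[10,0],[13,11],[14,0],[17,11],[20,0],[21,20],[22,0]]
[[1,11],[2,17],[6,11],[10,0],[13,11],[14,0],[17,11],[20,0],[21,20],[22,0],[47,13],[49,0]]
[[1,11],[2,17],[6,11],[10,0],[13,11],[14,16],[21,20],[22,16],[28,0],[47,13],[49,0]]
[[1,11],[2,17],[6,11],[10,0],[13,11],[14,16],[21,20],[22,16],[28,0],[47,13],[49,0]]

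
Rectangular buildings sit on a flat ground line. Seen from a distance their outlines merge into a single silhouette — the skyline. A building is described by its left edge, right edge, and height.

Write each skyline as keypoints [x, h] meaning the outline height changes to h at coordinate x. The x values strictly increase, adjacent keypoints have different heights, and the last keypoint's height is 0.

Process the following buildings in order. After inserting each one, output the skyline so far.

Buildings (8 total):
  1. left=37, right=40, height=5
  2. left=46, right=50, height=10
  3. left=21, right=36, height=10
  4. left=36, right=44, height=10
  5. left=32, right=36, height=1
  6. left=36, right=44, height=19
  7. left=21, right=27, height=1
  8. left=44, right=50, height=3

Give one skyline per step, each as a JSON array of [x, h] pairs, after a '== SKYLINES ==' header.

== SKYLINES ==
[[37,5],[40,0]]
[[37,5],[40,0],[46,10],[50,0]]
[[21,10],[36,0],[37,5],[40,0],[46,10],[50,0]]
[[21,10],[44,0],[46,10],[50,0]]
[[21,10],[44,0],[46,10],[50,0]]
[[21,10],[36,19],[44,0],[46,10],[50,0]]
[[21,10],[36,19],[44,0],[46,10],[50,0]]
[[21,10],[36,19],[44,3],[46,10],[50,0]]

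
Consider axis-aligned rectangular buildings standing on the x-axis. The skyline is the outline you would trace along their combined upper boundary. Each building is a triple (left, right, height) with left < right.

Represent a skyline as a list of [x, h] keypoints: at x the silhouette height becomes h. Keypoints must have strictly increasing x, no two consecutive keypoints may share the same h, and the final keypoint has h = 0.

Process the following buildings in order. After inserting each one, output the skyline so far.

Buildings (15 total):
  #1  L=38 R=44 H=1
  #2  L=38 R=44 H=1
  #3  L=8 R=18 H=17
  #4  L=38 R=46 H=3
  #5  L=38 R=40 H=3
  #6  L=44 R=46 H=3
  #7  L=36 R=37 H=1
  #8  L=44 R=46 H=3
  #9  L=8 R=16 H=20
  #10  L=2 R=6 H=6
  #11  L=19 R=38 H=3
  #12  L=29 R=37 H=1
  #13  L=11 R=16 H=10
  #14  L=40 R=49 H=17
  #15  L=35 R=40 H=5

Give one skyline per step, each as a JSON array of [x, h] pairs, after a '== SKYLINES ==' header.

== SKYLINES ==
[[38,1],[44,0]]
[[38,1],[44,0]]
[[8,17],[18,0],[38,1],[44,0]]
[[8,17],[18,0],[38,3],[46,0]]
[[8,17],[18,0],[38,3],[46,0]]
[[8,17],[18,0],[38,3],[46,0]]
[[8,17],[18,0],[36,1],[37,0],[38,3],[46,0]]
[[8,17],[18,0],[36,1],[37,0],[38,3],[46,0]]
[[8,20],[16,17],[18,0],[36,1],[37,0],[38,3],[46,0]]
[[2,6],[6,0],[8,20],[16,17],[18,0],[36,1],[37,0],[38,3],[46,0]]
[[2,6],[6,0],[8,20],[16,17],[18,0],[19,3],[46,0]]
[[2,6],[6,0],[8,20],[16,17],[18,0],[19,3],[46,0]]
[[2,6],[6,0],[8,20],[16,17],[18,0],[19,3],[46,0]]
[[2,6],[6,0],[8,20],[16,17],[18,0],[19,3],[40,17],[49,0]]
[[2,6],[6,0],[8,20],[16,17],[18,0],[19,3],[35,5],[40,17],[49,0]]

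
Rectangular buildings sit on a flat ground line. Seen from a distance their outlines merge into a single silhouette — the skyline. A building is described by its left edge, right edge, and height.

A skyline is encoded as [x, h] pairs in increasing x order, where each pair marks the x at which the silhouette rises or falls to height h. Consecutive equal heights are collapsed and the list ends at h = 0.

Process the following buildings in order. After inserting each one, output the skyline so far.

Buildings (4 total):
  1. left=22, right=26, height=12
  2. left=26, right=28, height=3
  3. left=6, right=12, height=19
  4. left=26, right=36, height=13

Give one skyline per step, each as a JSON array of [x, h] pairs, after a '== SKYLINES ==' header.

== SKYLINES ==
[[22,12],[26,0]]
[[22,12],[26,3],[28,0]]
[[6,19],[12,0],[22,12],[26,3],[28,0]]
[[6,19],[12,0],[22,12],[26,13],[36,0]]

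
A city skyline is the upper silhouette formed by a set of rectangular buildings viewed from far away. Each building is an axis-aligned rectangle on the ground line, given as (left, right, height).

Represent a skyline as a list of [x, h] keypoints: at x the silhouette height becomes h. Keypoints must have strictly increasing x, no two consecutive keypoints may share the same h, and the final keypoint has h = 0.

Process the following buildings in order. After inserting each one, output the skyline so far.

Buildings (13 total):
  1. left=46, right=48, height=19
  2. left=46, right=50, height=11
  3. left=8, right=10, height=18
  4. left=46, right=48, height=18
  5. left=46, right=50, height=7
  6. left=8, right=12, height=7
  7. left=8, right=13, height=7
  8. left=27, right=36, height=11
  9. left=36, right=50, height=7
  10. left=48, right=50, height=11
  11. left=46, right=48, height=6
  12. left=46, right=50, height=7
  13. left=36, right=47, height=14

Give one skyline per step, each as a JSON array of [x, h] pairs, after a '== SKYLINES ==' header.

== SKYLINES ==
[[46,19],[48,0]]
[[46,19],[48,11],[50,0]]
[[8,18],[10,0],[46,19],[48,11],[50,0]]
[[8,18],[10,0],[46,19],[48,11],[50,0]]
[[8,18],[10,0],[46,19],[48,11],[50,0]]
[[8,18],[10,7],[12,0],[46,19],[48,11],[50,0]]
[[8,18],[10,7],[13,0],[46,19],[48,11],[50,0]]
[[8,18],[10,7],[13,0],[27,11],[36,0],[46,19],[48,11],[50,0]]
[[8,18],[10,7],[13,0],[27,11],[36,7],[46,19],[48,11],[50,0]]
[[8,18],[10,7],[13,0],[27,11],[36,7],[46,19],[48,11],[50,0]]
[[8,18],[10,7],[13,0],[27,11],[36,7],[46,19],[48,11],[50,0]]
[[8,18],[10,7],[13,0],[27,11],[36,7],[46,19],[48,11],[50,0]]
[[8,18],[10,7],[13,0],[27,11],[36,14],[46,19],[48,11],[50,0]]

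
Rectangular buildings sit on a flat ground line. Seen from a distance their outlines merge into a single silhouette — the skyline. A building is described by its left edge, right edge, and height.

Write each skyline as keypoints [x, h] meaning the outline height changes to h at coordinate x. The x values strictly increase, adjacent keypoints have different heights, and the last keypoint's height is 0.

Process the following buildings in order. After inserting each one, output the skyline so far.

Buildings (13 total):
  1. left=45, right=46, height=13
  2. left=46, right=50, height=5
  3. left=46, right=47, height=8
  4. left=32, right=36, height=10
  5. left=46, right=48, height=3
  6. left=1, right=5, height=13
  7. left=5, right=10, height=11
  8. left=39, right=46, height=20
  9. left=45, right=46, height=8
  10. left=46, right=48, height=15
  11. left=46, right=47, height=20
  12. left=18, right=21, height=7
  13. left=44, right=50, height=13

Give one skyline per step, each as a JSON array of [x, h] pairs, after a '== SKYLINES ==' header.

== SKYLINES ==
[[45,13],[46,0]]
[[45,13],[46,5],[50,0]]
[[45,13],[46,8],[47,5],[50,0]]
[[32,10],[36,0],[45,13],[46,8],[47,5],[50,0]]
[[32,10],[36,0],[45,13],[46,8],[47,5],[50,0]]
[[1,13],[5,0],[32,10],[36,0],[45,13],[46,8],[47,5],[50,0]]
[[1,13],[5,11],[10,0],[32,10],[36,0],[45,13],[46,8],[47,5],[50,0]]
[[1,13],[5,11],[10,0],[32,10],[36,0],[39,20],[46,8],[47,5],[50,0]]
[[1,13],[5,11],[10,0],[32,10],[36,0],[39,20],[46,8],[47,5],[50,0]]
[[1,13],[5,11],[10,0],[32,10],[36,0],[39,20],[46,15],[48,5],[50,0]]
[[1,13],[5,11],[10,0],[32,10],[36,0],[39,20],[47,15],[48,5],[50,0]]
[[1,13],[5,11],[10,0],[18,7],[21,0],[32,10],[36,0],[39,20],[47,15],[48,5],[50,0]]
[[1,13],[5,11],[10,0],[18,7],[21,0],[32,10],[36,0],[39,20],[47,15],[48,13],[50,0]]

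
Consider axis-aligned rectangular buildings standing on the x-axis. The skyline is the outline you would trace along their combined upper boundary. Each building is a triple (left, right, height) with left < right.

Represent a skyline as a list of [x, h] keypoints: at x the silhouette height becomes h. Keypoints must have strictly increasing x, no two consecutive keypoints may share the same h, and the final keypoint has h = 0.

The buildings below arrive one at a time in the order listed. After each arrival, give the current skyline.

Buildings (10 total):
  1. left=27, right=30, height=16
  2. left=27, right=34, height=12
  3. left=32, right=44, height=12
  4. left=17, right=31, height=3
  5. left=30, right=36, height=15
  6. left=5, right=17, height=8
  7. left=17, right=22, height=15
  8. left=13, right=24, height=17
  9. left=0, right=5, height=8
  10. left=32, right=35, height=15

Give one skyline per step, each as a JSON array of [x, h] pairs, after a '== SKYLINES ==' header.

== SKYLINES ==
[[27,16],[30,0]]
[[27,16],[30,12],[34,0]]
[[27,16],[30,12],[44,0]]
[[17,3],[27,16],[30,12],[44,0]]
[[17,3],[27,16],[30,15],[36,12],[44,0]]
[[5,8],[17,3],[27,16],[30,15],[36,12],[44,0]]
[[5,8],[17,15],[22,3],[27,16],[30,15],[36,12],[44,0]]
[[5,8],[13,17],[24,3],[27,16],[30,15],[36,12],[44,0]]
[[0,8],[13,17],[24,3],[27,16],[30,15],[36,12],[44,0]]
[[0,8],[13,17],[24,3],[27,16],[30,15],[36,12],[44,0]]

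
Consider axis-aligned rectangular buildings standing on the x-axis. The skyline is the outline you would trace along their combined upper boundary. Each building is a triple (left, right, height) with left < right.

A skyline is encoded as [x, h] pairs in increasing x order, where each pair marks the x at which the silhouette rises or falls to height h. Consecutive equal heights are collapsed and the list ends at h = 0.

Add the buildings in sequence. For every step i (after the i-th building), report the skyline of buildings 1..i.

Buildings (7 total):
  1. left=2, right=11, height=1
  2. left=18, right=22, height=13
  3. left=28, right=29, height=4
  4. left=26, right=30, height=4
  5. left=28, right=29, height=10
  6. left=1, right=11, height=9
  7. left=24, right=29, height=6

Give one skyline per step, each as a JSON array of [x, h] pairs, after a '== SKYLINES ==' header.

== SKYLINES ==
[[2,1],[11,0]]
[[2,1],[11,0],[18,13],[22,0]]
[[2,1],[11,0],[18,13],[22,0],[28,4],[29,0]]
[[2,1],[11,0],[18,13],[22,0],[26,4],[30,0]]
[[2,1],[11,0],[18,13],[22,0],[26,4],[28,10],[29,4],[30,0]]
[[1,9],[11,0],[18,13],[22,0],[26,4],[28,10],[29,4],[30,0]]
[[1,9],[11,0],[18,13],[22,0],[24,6],[28,10],[29,4],[30,0]]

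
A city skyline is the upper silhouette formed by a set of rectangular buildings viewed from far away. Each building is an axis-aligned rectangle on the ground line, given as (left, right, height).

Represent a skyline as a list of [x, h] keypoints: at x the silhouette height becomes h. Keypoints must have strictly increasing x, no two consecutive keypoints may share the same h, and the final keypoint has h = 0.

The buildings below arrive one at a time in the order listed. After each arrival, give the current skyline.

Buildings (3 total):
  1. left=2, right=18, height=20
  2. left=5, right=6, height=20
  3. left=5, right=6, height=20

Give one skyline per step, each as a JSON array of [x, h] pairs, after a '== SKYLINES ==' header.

== SKYLINES ==
[[2,20],[18,0]]
[[2,20],[18,0]]
[[2,20],[18,0]]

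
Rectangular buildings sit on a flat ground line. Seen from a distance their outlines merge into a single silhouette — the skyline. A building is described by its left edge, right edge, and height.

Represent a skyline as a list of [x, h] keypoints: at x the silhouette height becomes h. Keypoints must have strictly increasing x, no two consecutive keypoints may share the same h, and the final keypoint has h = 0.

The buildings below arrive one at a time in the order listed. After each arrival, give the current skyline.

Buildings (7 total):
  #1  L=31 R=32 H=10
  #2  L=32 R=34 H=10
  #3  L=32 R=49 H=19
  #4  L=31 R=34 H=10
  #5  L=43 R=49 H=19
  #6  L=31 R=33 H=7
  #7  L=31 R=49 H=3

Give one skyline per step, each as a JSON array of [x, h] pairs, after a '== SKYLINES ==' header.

== SKYLINES ==
[[31,10],[32,0]]
[[31,10],[34,0]]
[[31,10],[32,19],[49,0]]
[[31,10],[32,19],[49,0]]
[[31,10],[32,19],[49,0]]
[[31,10],[32,19],[49,0]]
[[31,10],[32,19],[49,0]]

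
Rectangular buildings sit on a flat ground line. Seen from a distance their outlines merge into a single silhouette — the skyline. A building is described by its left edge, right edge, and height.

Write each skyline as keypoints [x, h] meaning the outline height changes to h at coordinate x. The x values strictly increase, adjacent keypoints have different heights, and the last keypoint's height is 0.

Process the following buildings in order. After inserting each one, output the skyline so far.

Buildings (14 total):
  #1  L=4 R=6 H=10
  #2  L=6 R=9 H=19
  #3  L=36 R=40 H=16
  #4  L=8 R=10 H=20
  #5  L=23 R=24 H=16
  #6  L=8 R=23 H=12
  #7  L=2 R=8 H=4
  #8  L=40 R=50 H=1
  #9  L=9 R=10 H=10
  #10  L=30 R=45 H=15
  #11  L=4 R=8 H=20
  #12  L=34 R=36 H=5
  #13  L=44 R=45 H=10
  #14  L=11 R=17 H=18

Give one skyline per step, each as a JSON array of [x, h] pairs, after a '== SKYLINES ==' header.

== SKYLINES ==
[[4,10],[6,0]]
[[4,10],[6,19],[9,0]]
[[4,10],[6,19],[9,0],[36,16],[40,0]]
[[4,10],[6,19],[8,20],[10,0],[36,16],[40,0]]
[[4,10],[6,19],[8,20],[10,0],[23,16],[24,0],[36,16],[40,0]]
[[4,10],[6,19],[8,20],[10,12],[23,16],[24,0],[36,16],[40,0]]
[[2,4],[4,10],[6,19],[8,20],[10,12],[23,16],[24,0],[36,16],[40,0]]
[[2,4],[4,10],[6,19],[8,20],[10,12],[23,16],[24,0],[36,16],[40,1],[50,0]]
[[2,4],[4,10],[6,19],[8,20],[10,12],[23,16],[24,0],[36,16],[40,1],[50,0]]
[[2,4],[4,10],[6,19],[8,20],[10,12],[23,16],[24,0],[30,15],[36,16],[40,15],[45,1],[50,0]]
[[2,4],[4,20],[10,12],[23,16],[24,0],[30,15],[36,16],[40,15],[45,1],[50,0]]
[[2,4],[4,20],[10,12],[23,16],[24,0],[30,15],[36,16],[40,15],[45,1],[50,0]]
[[2,4],[4,20],[10,12],[23,16],[24,0],[30,15],[36,16],[40,15],[45,1],[50,0]]
[[2,4],[4,20],[10,12],[11,18],[17,12],[23,16],[24,0],[30,15],[36,16],[40,15],[45,1],[50,0]]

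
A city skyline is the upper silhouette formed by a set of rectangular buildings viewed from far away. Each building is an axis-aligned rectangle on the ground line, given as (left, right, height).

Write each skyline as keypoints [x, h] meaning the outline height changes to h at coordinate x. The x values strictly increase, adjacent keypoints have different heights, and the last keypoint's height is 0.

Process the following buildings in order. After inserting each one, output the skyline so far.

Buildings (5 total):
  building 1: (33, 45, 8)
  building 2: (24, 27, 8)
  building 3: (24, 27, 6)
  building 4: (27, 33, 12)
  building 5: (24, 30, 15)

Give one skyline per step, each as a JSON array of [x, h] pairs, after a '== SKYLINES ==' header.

== SKYLINES ==
[[33,8],[45,0]]
[[24,8],[27,0],[33,8],[45,0]]
[[24,8],[27,0],[33,8],[45,0]]
[[24,8],[27,12],[33,8],[45,0]]
[[24,15],[30,12],[33,8],[45,0]]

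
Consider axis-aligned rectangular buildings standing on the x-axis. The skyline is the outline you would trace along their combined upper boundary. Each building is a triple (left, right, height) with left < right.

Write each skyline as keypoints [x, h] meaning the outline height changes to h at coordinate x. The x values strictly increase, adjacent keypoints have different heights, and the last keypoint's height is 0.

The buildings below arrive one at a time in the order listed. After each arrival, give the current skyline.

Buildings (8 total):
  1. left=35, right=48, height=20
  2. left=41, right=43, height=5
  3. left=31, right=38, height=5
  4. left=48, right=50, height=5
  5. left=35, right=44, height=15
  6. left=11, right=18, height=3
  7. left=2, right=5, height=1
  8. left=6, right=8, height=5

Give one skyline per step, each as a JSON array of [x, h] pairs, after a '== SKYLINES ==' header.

== SKYLINES ==
[[35,20],[48,0]]
[[35,20],[48,0]]
[[31,5],[35,20],[48,0]]
[[31,5],[35,20],[48,5],[50,0]]
[[31,5],[35,20],[48,5],[50,0]]
[[11,3],[18,0],[31,5],[35,20],[48,5],[50,0]]
[[2,1],[5,0],[11,3],[18,0],[31,5],[35,20],[48,5],[50,0]]
[[2,1],[5,0],[6,5],[8,0],[11,3],[18,0],[31,5],[35,20],[48,5],[50,0]]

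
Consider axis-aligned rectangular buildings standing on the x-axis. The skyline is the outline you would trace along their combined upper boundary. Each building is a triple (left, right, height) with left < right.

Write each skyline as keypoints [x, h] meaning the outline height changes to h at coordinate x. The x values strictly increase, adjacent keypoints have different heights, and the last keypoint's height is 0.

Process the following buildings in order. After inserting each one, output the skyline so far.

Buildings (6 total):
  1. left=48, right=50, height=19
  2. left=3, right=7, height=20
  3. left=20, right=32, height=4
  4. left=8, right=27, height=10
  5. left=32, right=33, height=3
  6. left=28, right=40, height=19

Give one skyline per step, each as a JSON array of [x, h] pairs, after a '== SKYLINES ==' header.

== SKYLINES ==
[[48,19],[50,0]]
[[3,20],[7,0],[48,19],[50,0]]
[[3,20],[7,0],[20,4],[32,0],[48,19],[50,0]]
[[3,20],[7,0],[8,10],[27,4],[32,0],[48,19],[50,0]]
[[3,20],[7,0],[8,10],[27,4],[32,3],[33,0],[48,19],[50,0]]
[[3,20],[7,0],[8,10],[27,4],[28,19],[40,0],[48,19],[50,0]]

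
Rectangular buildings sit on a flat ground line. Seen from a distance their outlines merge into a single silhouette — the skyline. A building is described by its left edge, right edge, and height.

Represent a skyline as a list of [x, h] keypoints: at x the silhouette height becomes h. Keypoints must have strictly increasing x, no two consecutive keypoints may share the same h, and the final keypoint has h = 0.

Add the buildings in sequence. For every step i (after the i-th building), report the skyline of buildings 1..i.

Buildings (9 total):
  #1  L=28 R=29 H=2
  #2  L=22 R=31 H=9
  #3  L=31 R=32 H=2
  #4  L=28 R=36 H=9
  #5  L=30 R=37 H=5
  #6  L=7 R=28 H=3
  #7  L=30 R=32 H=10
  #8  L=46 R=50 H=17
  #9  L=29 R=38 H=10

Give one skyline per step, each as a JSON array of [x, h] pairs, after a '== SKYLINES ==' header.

== SKYLINES ==
[[28,2],[29,0]]
[[22,9],[31,0]]
[[22,9],[31,2],[32,0]]
[[22,9],[36,0]]
[[22,9],[36,5],[37,0]]
[[7,3],[22,9],[36,5],[37,0]]
[[7,3],[22,9],[30,10],[32,9],[36,5],[37,0]]
[[7,3],[22,9],[30,10],[32,9],[36,5],[37,0],[46,17],[50,0]]
[[7,3],[22,9],[29,10],[38,0],[46,17],[50,0]]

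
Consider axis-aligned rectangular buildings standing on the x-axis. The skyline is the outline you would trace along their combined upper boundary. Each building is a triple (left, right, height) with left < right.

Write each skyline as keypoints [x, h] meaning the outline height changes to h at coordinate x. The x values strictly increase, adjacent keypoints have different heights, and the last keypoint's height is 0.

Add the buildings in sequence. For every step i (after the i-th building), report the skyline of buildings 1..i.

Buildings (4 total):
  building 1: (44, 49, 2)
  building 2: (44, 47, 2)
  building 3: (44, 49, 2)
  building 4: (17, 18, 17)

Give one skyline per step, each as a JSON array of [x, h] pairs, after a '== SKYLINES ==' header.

== SKYLINES ==
[[44,2],[49,0]]
[[44,2],[49,0]]
[[44,2],[49,0]]
[[17,17],[18,0],[44,2],[49,0]]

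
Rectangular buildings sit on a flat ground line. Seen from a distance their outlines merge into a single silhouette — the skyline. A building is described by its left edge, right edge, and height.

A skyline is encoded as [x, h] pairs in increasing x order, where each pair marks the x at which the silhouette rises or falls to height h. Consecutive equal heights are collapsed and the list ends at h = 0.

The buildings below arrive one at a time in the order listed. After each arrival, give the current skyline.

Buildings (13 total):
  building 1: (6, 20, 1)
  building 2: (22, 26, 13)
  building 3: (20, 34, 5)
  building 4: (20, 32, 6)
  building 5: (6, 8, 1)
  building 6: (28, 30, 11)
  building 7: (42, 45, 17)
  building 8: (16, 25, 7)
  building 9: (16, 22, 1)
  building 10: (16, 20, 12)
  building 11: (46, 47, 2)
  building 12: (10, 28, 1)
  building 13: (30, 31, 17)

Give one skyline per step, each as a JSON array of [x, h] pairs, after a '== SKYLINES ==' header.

== SKYLINES ==
[[6,1],[20,0]]
[[6,1],[20,0],[22,13],[26,0]]
[[6,1],[20,5],[22,13],[26,5],[34,0]]
[[6,1],[20,6],[22,13],[26,6],[32,5],[34,0]]
[[6,1],[20,6],[22,13],[26,6],[32,5],[34,0]]
[[6,1],[20,6],[22,13],[26,6],[28,11],[30,6],[32,5],[34,0]]
[[6,1],[20,6],[22,13],[26,6],[28,11],[30,6],[32,5],[34,0],[42,17],[45,0]]
[[6,1],[16,7],[22,13],[26,6],[28,11],[30,6],[32,5],[34,0],[42,17],[45,0]]
[[6,1],[16,7],[22,13],[26,6],[28,11],[30,6],[32,5],[34,0],[42,17],[45,0]]
[[6,1],[16,12],[20,7],[22,13],[26,6],[28,11],[30,6],[32,5],[34,0],[42,17],[45,0]]
[[6,1],[16,12],[20,7],[22,13],[26,6],[28,11],[30,6],[32,5],[34,0],[42,17],[45,0],[46,2],[47,0]]
[[6,1],[16,12],[20,7],[22,13],[26,6],[28,11],[30,6],[32,5],[34,0],[42,17],[45,0],[46,2],[47,0]]
[[6,1],[16,12],[20,7],[22,13],[26,6],[28,11],[30,17],[31,6],[32,5],[34,0],[42,17],[45,0],[46,2],[47,0]]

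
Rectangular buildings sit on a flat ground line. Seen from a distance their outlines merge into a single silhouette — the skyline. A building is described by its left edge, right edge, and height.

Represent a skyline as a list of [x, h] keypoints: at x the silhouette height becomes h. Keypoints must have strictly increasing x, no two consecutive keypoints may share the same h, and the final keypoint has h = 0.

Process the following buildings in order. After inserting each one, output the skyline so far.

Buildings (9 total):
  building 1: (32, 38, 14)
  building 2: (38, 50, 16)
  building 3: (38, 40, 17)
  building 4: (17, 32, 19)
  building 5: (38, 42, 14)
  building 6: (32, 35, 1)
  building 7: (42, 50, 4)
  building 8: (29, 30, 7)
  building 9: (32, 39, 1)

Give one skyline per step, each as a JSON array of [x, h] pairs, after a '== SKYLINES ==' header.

== SKYLINES ==
[[32,14],[38,0]]
[[32,14],[38,16],[50,0]]
[[32,14],[38,17],[40,16],[50,0]]
[[17,19],[32,14],[38,17],[40,16],[50,0]]
[[17,19],[32,14],[38,17],[40,16],[50,0]]
[[17,19],[32,14],[38,17],[40,16],[50,0]]
[[17,19],[32,14],[38,17],[40,16],[50,0]]
[[17,19],[32,14],[38,17],[40,16],[50,0]]
[[17,19],[32,14],[38,17],[40,16],[50,0]]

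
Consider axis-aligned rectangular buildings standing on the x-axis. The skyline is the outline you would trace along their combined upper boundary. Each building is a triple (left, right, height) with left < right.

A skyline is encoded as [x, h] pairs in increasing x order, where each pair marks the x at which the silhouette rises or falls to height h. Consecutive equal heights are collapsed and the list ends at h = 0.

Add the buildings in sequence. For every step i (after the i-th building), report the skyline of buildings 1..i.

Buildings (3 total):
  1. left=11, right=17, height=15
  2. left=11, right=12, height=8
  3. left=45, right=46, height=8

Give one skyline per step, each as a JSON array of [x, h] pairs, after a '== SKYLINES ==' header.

== SKYLINES ==
[[11,15],[17,0]]
[[11,15],[17,0]]
[[11,15],[17,0],[45,8],[46,0]]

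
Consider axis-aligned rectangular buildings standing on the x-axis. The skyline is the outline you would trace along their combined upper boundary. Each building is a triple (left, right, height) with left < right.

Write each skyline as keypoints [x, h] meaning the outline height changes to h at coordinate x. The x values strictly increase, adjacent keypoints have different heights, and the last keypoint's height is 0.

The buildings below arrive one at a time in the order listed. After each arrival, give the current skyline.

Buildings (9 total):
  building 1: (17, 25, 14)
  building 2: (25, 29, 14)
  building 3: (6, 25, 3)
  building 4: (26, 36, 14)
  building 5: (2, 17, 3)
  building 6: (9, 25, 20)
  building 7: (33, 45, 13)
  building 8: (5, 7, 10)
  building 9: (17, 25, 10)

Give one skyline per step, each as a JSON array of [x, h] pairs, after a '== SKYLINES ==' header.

== SKYLINES ==
[[17,14],[25,0]]
[[17,14],[29,0]]
[[6,3],[17,14],[29,0]]
[[6,3],[17,14],[36,0]]
[[2,3],[17,14],[36,0]]
[[2,3],[9,20],[25,14],[36,0]]
[[2,3],[9,20],[25,14],[36,13],[45,0]]
[[2,3],[5,10],[7,3],[9,20],[25,14],[36,13],[45,0]]
[[2,3],[5,10],[7,3],[9,20],[25,14],[36,13],[45,0]]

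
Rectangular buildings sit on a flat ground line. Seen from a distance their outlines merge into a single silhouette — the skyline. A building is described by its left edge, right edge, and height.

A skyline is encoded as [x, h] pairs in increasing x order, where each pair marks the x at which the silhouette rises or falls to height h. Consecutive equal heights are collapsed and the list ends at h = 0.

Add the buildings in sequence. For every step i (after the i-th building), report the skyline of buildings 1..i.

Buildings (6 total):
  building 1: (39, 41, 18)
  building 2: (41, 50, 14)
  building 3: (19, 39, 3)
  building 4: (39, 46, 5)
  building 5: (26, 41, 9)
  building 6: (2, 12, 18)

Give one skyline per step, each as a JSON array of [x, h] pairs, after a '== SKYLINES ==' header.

== SKYLINES ==
[[39,18],[41,0]]
[[39,18],[41,14],[50,0]]
[[19,3],[39,18],[41,14],[50,0]]
[[19,3],[39,18],[41,14],[50,0]]
[[19,3],[26,9],[39,18],[41,14],[50,0]]
[[2,18],[12,0],[19,3],[26,9],[39,18],[41,14],[50,0]]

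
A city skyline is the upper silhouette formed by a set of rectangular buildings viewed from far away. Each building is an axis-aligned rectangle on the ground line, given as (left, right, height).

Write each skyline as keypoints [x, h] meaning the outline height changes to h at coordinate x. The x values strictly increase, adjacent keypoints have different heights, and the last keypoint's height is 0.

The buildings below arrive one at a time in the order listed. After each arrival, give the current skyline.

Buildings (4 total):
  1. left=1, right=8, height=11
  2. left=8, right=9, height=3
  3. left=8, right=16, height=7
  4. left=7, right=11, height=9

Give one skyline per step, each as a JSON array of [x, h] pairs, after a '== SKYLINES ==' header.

== SKYLINES ==
[[1,11],[8,0]]
[[1,11],[8,3],[9,0]]
[[1,11],[8,7],[16,0]]
[[1,11],[8,9],[11,7],[16,0]]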